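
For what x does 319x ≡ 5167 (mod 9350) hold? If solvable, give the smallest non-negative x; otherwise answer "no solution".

no solution

gcd(319, 9350):
9350 = 29·319 + 99
319 = 3·99 + 22
99 = 4·22 + 11
22 = 2·11 + 0
gcd = 11, but 11 ∤ 5167, so the congruence has no solution.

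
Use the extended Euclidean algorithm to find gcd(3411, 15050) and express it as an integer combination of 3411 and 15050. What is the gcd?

1

Euclidean algorithm:
15050 = 4·3411 + 1406
3411 = 2·1406 + 599
1406 = 2·599 + 208
599 = 2·208 + 183
208 = 1·183 + 25
183 = 7·25 + 8
25 = 3·8 + 1
8 = 8·1 + 0
gcd(3411, 15050) = 1.
Working backward:
1 = 25 − 3·8
1 = −3·183 + 22·25
1 = 22·208 − 25·183
1 = −25·599 + 72·208
1 = 72·1406 − 169·599
1 = −169·3411 + 410·1406
1 = 410·15050 − 1809·3411
So 1 = (410)·15050 + (-1809)·3411.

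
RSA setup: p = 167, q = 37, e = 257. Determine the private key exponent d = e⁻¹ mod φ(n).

φ(n) = (p−1)(q−1) = 166·36 = 5976.
Need d with 257·d ≡ 1 (mod 5976). Apply the extended Euclidean algorithm:
5976 = 23*257 + 65
257 = 3*65 + 62
65 = 1*62 + 3
62 = 20*3 + 2
3 = 1*2 + 1
2 = 2*1 + 0
Back-substitute:
1 = 3 − 2
1 = −62 + 21·3
1 = 21·65 − 22·62
1 = −22·257 + 87·65
1 = 87·5976 − 2023·257
So 257·(-2023) ≡ 1 (mod 5976), hence d ≡ -2023 ≡ 3953 (mod 5976).

3953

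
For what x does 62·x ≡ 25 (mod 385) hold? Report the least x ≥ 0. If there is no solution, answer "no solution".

255

First find gcd(62, 385):
385 = 6·62 + 13
62 = 4·13 + 10
13 = 1·10 + 3
10 = 3·3 + 1
3 = 3·1 + 0
gcd = 1, so a unique solution mod 385 exists.
Back-substitute for the Bézout coefficients:
1 = 10 − 3·3
1 = −3·13 + 4·10
1 = 4·62 − 19·13
1 = −19·385 + 118·62
So 62·(118) ≡ 1 (mod 385), giving 62⁻¹ ≡ 118.
x ≡ 62⁻¹·25 ≡ 118·25 ≡ 255 (mod 385).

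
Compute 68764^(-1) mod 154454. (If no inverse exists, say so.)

no inverse exists

Compute gcd(68764, 154454):
154454 = 2×68764 + 16926
68764 = 4×16926 + 1060
16926 = 15×1060 + 1026
1060 = 1×1026 + 34
1026 = 30×34 + 6
34 = 5×6 + 4
6 = 1×4 + 2
4 = 2×2 + 0
gcd(68764, 154454) = 2 ≠ 1, so 68764 has no multiplicative inverse modulo 154454.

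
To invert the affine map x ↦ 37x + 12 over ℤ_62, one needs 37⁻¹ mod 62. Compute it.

Run Euclid on (62, 37):
62 = 1*37 + 25
37 = 1*25 + 12
25 = 2*12 + 1
12 = 12*1 + 0
gcd = 1, so the inverse exists. Back-substitute:
1 = 25 − 2·12
1 = −2·37 + 3·25
1 = 3·62 − 5·37
Hence 37⁻¹ ≡ -5 ≡ 57 (mod 62).

57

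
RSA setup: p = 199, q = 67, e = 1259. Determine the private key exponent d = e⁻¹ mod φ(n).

5003

φ(n) = (p−1)(q−1) = 198·66 = 13068.
Need d with 1259·d ≡ 1 (mod 13068). Apply the extended Euclidean algorithm:
13068 = 10*1259 + 478
1259 = 2*478 + 303
478 = 1*303 + 175
303 = 1*175 + 128
175 = 1*128 + 47
128 = 2*47 + 34
47 = 1*34 + 13
34 = 2*13 + 8
13 = 1*8 + 5
8 = 1*5 + 3
5 = 1*3 + 2
3 = 1*2 + 1
2 = 2*1 + 0
Back-substitute:
1 = 3 − 2
1 = −5 + 2·3
1 = 2·8 − 3·5
1 = −3·13 + 5·8
1 = 5·34 − 13·13
1 = −13·47 + 18·34
1 = 18·128 − 49·47
1 = −49·175 + 67·128
1 = 67·303 − 116·175
1 = −116·478 + 183·303
1 = 183·1259 − 482·478
1 = −482·13068 + 5003·1259
So 1259·5003 ≡ 1 (mod 13068), hence d = 5003.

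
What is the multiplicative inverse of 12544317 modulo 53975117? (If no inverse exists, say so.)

Extended Euclidean algorithm:
53975117 = 4×12544317 + 3797849
12544317 = 3×3797849 + 1150770
3797849 = 3×1150770 + 345539
1150770 = 3×345539 + 114153
345539 = 3×114153 + 3080
114153 = 37×3080 + 193
3080 = 15×193 + 185
193 = 1×185 + 8
185 = 23×8 + 1
8 = 8×1 + 0
gcd = 1, so the inverse exists. Back-substitute:
1 = 185 − 23·8
1 = −23·193 + 24·185
1 = 24·3080 − 383·193
1 = −383·114153 + 14195·3080
1 = 14195·345539 − 42968·114153
1 = −42968·1150770 + 143099·345539
1 = 143099·3797849 − 472265·1150770
1 = −472265·12544317 + 1559894·3797849
1 = 1559894·53975117 − 6711841·12544317
Hence 12544317⁻¹ ≡ -6711841 ≡ 47263276 (mod 53975117).

47263276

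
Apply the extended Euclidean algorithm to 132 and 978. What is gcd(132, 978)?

Repeated division:
978 = 7·132 + 54
132 = 2·54 + 24
54 = 2·24 + 6
24 = 4·6 + 0
gcd(132, 978) = 6.
Back-substituting:
6 = 54 − 2·24
6 = −2·132 + 5·54
6 = 5·978 − 37·132
So 6 = (5)·978 + (-37)·132.

6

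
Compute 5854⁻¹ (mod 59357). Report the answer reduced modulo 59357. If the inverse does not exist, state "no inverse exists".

33856

Run Euclid on (59357, 5854):
59357 = 10×5854 + 817
5854 = 7×817 + 135
817 = 6×135 + 7
135 = 19×7 + 2
7 = 3×2 + 1
2 = 2×1 + 0
gcd = 1, so the inverse exists. Back-substitute:
1 = 7 − 3·2
1 = −3·135 + 58·7
1 = 58·817 − 351·135
1 = −351·5854 + 2515·817
1 = 2515·59357 − 25501·5854
So 5854·(-25501) ≡ 1 (mod 59357), and -25501 ≡ 33856 (mod 59357).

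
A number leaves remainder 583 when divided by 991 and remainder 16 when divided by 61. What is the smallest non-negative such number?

Write x = 583 + 991·k. Then 991·k ≡ 16 − 583 ≡ 43 (mod 61).
Need 991⁻¹ mod 61. Extended Euclid on (61, 15):
61 = 4·15 + 1
15 = 15·1 + 0
Back-substitute:
1 = 61 − 4·15
991⁻¹ ≡ 57 (mod 61), so k ≡ 57·43 ≡ 11 (mod 61).
x = 583 + 991·11 = 11484.

11484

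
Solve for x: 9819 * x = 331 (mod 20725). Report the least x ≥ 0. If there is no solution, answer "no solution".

First find gcd(9819, 20725):
20725 = 2·9819 + 1087
9819 = 9·1087 + 36
1087 = 30·36 + 7
36 = 5·7 + 1
7 = 7·1 + 0
gcd = 1, so a unique solution mod 20725 exists.
Back-substitute for the Bézout coefficients:
1 = 36 − 5·7
1 = −5·1087 + 151·36
1 = 151·9819 − 1364·1087
1 = −1364·20725 + 2879·9819
So 9819·(2879) ≡ 1 (mod 20725), giving 9819⁻¹ ≡ 2879.
x ≡ 9819⁻¹·331 ≡ 2879·331 ≡ 20324 (mod 20725).

20324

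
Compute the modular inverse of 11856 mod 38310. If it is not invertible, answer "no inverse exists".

Euclidean algorithm on 38310, 11856:
38310 = 3*11856 + 2742
11856 = 4*2742 + 888
2742 = 3*888 + 78
888 = 11*78 + 30
78 = 2*30 + 18
30 = 1*18 + 12
18 = 1*12 + 6
12 = 2*6 + 0
gcd(11856, 38310) = 6 ≠ 1, so 11856 has no multiplicative inverse modulo 38310.

no inverse exists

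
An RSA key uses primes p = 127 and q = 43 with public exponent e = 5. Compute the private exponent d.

φ(n) = (p−1)(q−1) = 126·42 = 5292.
Need d with 5·d ≡ 1 (mod 5292). Apply the extended Euclidean algorithm:
5292 = 1058·5 + 2
5 = 2·2 + 1
2 = 2·1 + 0
Back-substitute:
1 = 5 − 2·2
1 = −2·5292 + 2117·5
So 5·2117 ≡ 1 (mod 5292), hence d = 2117.

2117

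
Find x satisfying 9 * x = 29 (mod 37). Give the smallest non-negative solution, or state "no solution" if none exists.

32

First find gcd(9, 37):
37 = 4*9 + 1
9 = 9*1 + 0
gcd = 1, so a unique solution mod 37 exists.
Back-substitute for the Bézout coefficients:
1 = 37 − 4·9
So 9·(-4) ≡ 1 (mod 37), giving 9⁻¹ ≡ 33.
x ≡ 9⁻¹·29 ≡ 33·29 ≡ 32 (mod 37).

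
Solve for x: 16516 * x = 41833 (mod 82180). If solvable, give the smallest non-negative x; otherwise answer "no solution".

no solution

gcd(16516, 82180):
82180 = 4·16516 + 16116
16516 = 1·16116 + 400
16116 = 40·400 + 116
400 = 3·116 + 52
116 = 2·52 + 12
52 = 4·12 + 4
12 = 3·4 + 0
gcd = 4, but 4 ∤ 41833, so the congruence has no solution.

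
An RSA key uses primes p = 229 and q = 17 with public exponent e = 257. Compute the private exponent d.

φ(n) = (p−1)(q−1) = 228·16 = 3648.
Need d with 257·d ≡ 1 (mod 3648). Apply the extended Euclidean algorithm:
3648 = 14×257 + 50
257 = 5×50 + 7
50 = 7×7 + 1
7 = 7×1 + 0
Back-substitute:
1 = 50 − 7·7
1 = −7·257 + 36·50
1 = 36·3648 − 511·257
So 257·(-511) ≡ 1 (mod 3648), hence d ≡ -511 ≡ 3137 (mod 3648).

3137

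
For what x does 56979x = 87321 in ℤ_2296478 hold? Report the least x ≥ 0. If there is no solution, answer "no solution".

1100299

First find gcd(56979, 2296478):
2296478 = 40*56979 + 17318
56979 = 3*17318 + 5025
17318 = 3*5025 + 2243
5025 = 2*2243 + 539
2243 = 4*539 + 87
539 = 6*87 + 17
87 = 5*17 + 2
17 = 8*2 + 1
2 = 2*1 + 0
gcd = 1, so a unique solution mod 2296478 exists.
Back-substitute for the Bézout coefficients:
1 = 17 − 8·2
1 = −8·87 + 41·17
1 = 41·539 − 254·87
1 = −254·2243 + 1057·539
1 = 1057·5025 − 2368·2243
1 = −2368·17318 + 8161·5025
1 = 8161·56979 − 26851·17318
1 = −26851·2296478 + 1082201·56979
So 56979·(1082201) ≡ 1 (mod 2296478), giving 56979⁻¹ ≡ 1082201.
x ≡ 56979⁻¹·87321 ≡ 1082201·87321 ≡ 1100299 (mod 2296478).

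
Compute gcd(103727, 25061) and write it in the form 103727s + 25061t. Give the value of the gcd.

1

Apply Euclid's algorithm to 103727 and 25061:
103727 = 4×25061 + 3483
25061 = 7×3483 + 680
3483 = 5×680 + 83
680 = 8×83 + 16
83 = 5×16 + 3
16 = 5×3 + 1
3 = 3×1 + 0
gcd(103727, 25061) = 1.
Back-substituting:
1 = 16 − 5·3
1 = −5·83 + 26·16
1 = 26·680 − 213·83
1 = −213·3483 + 1091·680
1 = 1091·25061 − 7850·3483
1 = −7850·103727 + 32491·25061
So 1 = (-7850)·103727 + (32491)·25061.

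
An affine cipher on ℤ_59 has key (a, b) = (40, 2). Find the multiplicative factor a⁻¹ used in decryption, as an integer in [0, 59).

31

gcd(59, 40) by repeated division:
59 = 1·40 + 19
40 = 2·19 + 2
19 = 9·2 + 1
2 = 2·1 + 0
Since gcd(40, 59) = 1, back-substitute to write 1 as a combination:
1 = 19 − 9·2
1 = −9·40 + 19·19
1 = 19·59 − 28·40
Thus 40·(-28) ≡ 1 (mod 59); reducing, -28 mod 59 = 31.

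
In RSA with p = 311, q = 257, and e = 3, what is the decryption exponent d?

φ(n) = (p−1)(q−1) = 310·256 = 79360.
Need d with 3·d ≡ 1 (mod 79360). Apply the extended Euclidean algorithm:
79360 = 26453*3 + 1
3 = 3*1 + 0
Back-substitute:
1 = 79360 − 26453·3
So 3·(-26453) ≡ 1 (mod 79360), hence d ≡ -26453 ≡ 52907 (mod 79360).

52907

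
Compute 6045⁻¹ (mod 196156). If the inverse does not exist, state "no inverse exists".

Run Euclid on (196156, 6045):
196156 = 32×6045 + 2716
6045 = 2×2716 + 613
2716 = 4×613 + 264
613 = 2×264 + 85
264 = 3×85 + 9
85 = 9×9 + 4
9 = 2×4 + 1
4 = 4×1 + 0
gcd = 1, so the inverse exists. Back-substitute:
1 = 9 − 2·4
1 = −2·85 + 19·9
1 = 19·264 − 59·85
1 = −59·613 + 137·264
1 = 137·2716 − 607·613
1 = −607·6045 + 1351·2716
1 = 1351·196156 − 43839·6045
So 6045·(-43839) ≡ 1 (mod 196156), and -43839 ≡ 152317 (mod 196156).

152317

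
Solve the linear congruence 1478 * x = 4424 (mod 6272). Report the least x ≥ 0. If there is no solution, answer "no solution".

1484

First find gcd(1478, 6272):
6272 = 4×1478 + 360
1478 = 4×360 + 38
360 = 9×38 + 18
38 = 2×18 + 2
18 = 9×2 + 0
gcd = 2 and 2 | 4424, so solutions exist. Divide through by 2: 739x ≡ 2212 (mod 3136).
Now find 739⁻¹ mod 3136:
3136 = 4×739 + 180
739 = 4×180 + 19
180 = 9×19 + 9
19 = 2×9 + 1
9 = 9×1 + 0
Back-substitute:
1 = 19 − 2·9
1 = −2·180 + 19·19
1 = 19·739 − 78·180
1 = −78·3136 + 331·739
So 739⁻¹ ≡ 331 (mod 3136).
Then x ≡ 331·2212 ≡ 1484 (mod 3136); the smallest non-negative solution is x = 1484.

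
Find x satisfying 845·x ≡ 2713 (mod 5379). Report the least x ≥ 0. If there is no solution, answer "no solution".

First find gcd(845, 5379):
5379 = 6·845 + 309
845 = 2·309 + 227
309 = 1·227 + 82
227 = 2·82 + 63
82 = 1·63 + 19
63 = 3·19 + 6
19 = 3·6 + 1
6 = 6·1 + 0
gcd = 1, so a unique solution mod 5379 exists.
Back-substitute for the Bézout coefficients:
1 = 19 − 3·6
1 = −3·63 + 10·19
1 = 10·82 − 13·63
1 = −13·227 + 36·82
1 = 36·309 − 49·227
1 = −49·845 + 134·309
1 = 134·5379 − 853·845
So 845·(-853) ≡ 1 (mod 5379), giving 845⁻¹ ≡ 4526.
x ≡ 845⁻¹·2713 ≡ 4526·2713 ≡ 4160 (mod 5379).

4160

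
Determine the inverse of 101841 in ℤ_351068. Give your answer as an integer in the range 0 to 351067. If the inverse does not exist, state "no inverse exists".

307409

Apply the Euclidean algorithm to 351068 and 101841:
351068 = 3*101841 + 45545
101841 = 2*45545 + 10751
45545 = 4*10751 + 2541
10751 = 4*2541 + 587
2541 = 4*587 + 193
587 = 3*193 + 8
193 = 24*8 + 1
8 = 8*1 + 0
Since gcd(101841, 351068) = 1, back-substitute to write 1 as a combination:
1 = 193 − 24·8
1 = −24·587 + 73·193
1 = 73·2541 − 316·587
1 = −316·10751 + 1337·2541
1 = 1337·45545 − 5664·10751
1 = −5664·101841 + 12665·45545
1 = 12665·351068 − 43659·101841
Hence 101841⁻¹ ≡ -43659 ≡ 307409 (mod 351068).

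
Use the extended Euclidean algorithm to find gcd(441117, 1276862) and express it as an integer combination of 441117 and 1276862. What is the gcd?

Repeated division:
1276862 = 2*441117 + 394628
441117 = 1*394628 + 46489
394628 = 8*46489 + 22716
46489 = 2*22716 + 1057
22716 = 21*1057 + 519
1057 = 2*519 + 19
519 = 27*19 + 6
19 = 3*6 + 1
6 = 6*1 + 0
gcd(441117, 1276862) = 1.
Working backward:
1 = 19 − 3·6
1 = −3·519 + 82·19
1 = 82·1057 − 167·519
1 = −167·22716 + 3589·1057
1 = 3589·46489 − 7345·22716
1 = −7345·394628 + 62349·46489
1 = 62349·441117 − 69694·394628
1 = −69694·1276862 + 201737·441117
So 1 = (-69694)·1276862 + (201737)·441117.

1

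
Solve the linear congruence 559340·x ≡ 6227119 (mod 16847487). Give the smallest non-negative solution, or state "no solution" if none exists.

11566898

First find gcd(559340, 16847487):
16847487 = 30·559340 + 67287
559340 = 8·67287 + 21044
67287 = 3·21044 + 4155
21044 = 5·4155 + 269
4155 = 15·269 + 120
269 = 2·120 + 29
120 = 4·29 + 4
29 = 7·4 + 1
4 = 4·1 + 0
gcd = 1, so a unique solution mod 16847487 exists.
Back-substitute for the Bézout coefficients:
1 = 29 − 7·4
1 = −7·120 + 29·29
1 = 29·269 − 65·120
1 = −65·4155 + 1004·269
1 = 1004·21044 − 5085·4155
1 = −5085·67287 + 16259·21044
1 = 16259·559340 − 135157·67287
1 = −135157·16847487 + 4070969·559340
So 559340·(4070969) ≡ 1 (mod 16847487), giving 559340⁻¹ ≡ 4070969.
x ≡ 559340⁻¹·6227119 ≡ 4070969·6227119 ≡ 11566898 (mod 16847487).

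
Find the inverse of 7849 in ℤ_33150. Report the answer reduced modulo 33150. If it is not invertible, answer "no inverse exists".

Apply the Euclidean algorithm to 33150 and 7849:
33150 = 4*7849 + 1754
7849 = 4*1754 + 833
1754 = 2*833 + 88
833 = 9*88 + 41
88 = 2*41 + 6
41 = 6*6 + 5
6 = 1*5 + 1
5 = 5*1 + 0
gcd = 1, so the inverse exists. Back-substitute:
1 = 6 − 5
1 = −41 + 7·6
1 = 7·88 − 15·41
1 = −15·833 + 142·88
1 = 142·1754 − 299·833
1 = −299·7849 + 1338·1754
1 = 1338·33150 − 5651·7849
So 7849·(-5651) ≡ 1 (mod 33150), and -5651 ≡ 27499 (mod 33150).

27499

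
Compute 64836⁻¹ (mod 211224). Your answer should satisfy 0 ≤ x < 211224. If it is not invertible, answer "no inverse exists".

Euclidean algorithm on 211224, 64836:
211224 = 3·64836 + 16716
64836 = 3·16716 + 14688
16716 = 1·14688 + 2028
14688 = 7·2028 + 492
2028 = 4·492 + 60
492 = 8·60 + 12
60 = 5·12 + 0
Since gcd = 12 > 1, 64836 is not a unit mod 211224.

no inverse exists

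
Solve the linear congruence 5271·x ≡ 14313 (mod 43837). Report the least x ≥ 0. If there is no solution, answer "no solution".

33735

First find gcd(5271, 43837):
43837 = 8·5271 + 1669
5271 = 3·1669 + 264
1669 = 6·264 + 85
264 = 3·85 + 9
85 = 9·9 + 4
9 = 2·4 + 1
4 = 4·1 + 0
gcd = 1, so a unique solution mod 43837 exists.
Back-substitute for the Bézout coefficients:
1 = 9 − 2·4
1 = −2·85 + 19·9
1 = 19·264 − 59·85
1 = −59·1669 + 373·264
1 = 373·5271 − 1178·1669
1 = −1178·43837 + 9797·5271
So 5271·(9797) ≡ 1 (mod 43837), giving 5271⁻¹ ≡ 9797.
x ≡ 5271⁻¹·14313 ≡ 9797·14313 ≡ 33735 (mod 43837).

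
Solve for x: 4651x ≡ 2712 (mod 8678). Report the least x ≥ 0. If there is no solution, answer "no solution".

First find gcd(4651, 8678):
8678 = 1×4651 + 4027
4651 = 1×4027 + 624
4027 = 6×624 + 283
624 = 2×283 + 58
283 = 4×58 + 51
58 = 1×51 + 7
51 = 7×7 + 2
7 = 3×2 + 1
2 = 2×1 + 0
gcd = 1, so a unique solution mod 8678 exists.
Back-substitute for the Bézout coefficients:
1 = 7 − 3·2
1 = −3·51 + 22·7
1 = 22·58 − 25·51
1 = −25·283 + 122·58
1 = 122·624 − 269·283
1 = −269·4027 + 1736·624
1 = 1736·4651 − 2005·4027
1 = −2005·8678 + 3741·4651
So 4651·(3741) ≡ 1 (mod 8678), giving 4651⁻¹ ≡ 3741.
x ≡ 4651⁻¹·2712 ≡ 3741·2712 ≡ 1010 (mod 8678).

1010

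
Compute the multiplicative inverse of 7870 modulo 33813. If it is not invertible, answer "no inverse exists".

1087

gcd(33813, 7870) by repeated division:
33813 = 4×7870 + 2333
7870 = 3×2333 + 871
2333 = 2×871 + 591
871 = 1×591 + 280
591 = 2×280 + 31
280 = 9×31 + 1
31 = 31×1 + 0
The gcd is 1. Working backward:
1 = 280 − 9·31
1 = −9·591 + 19·280
1 = 19·871 − 28·591
1 = −28·2333 + 75·871
1 = 75·7870 − 253·2333
1 = −253·33813 + 1087·7870
So 7870·1087 ≡ 1 (mod 33813).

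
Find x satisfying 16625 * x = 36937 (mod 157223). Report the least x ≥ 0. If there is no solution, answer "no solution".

First find gcd(16625, 157223):
157223 = 9·16625 + 7598
16625 = 2·7598 + 1429
7598 = 5·1429 + 453
1429 = 3·453 + 70
453 = 6·70 + 33
70 = 2·33 + 4
33 = 8·4 + 1
4 = 4·1 + 0
gcd = 1, so a unique solution mod 157223 exists.
Back-substitute for the Bézout coefficients:
1 = 33 − 8·4
1 = −8·70 + 17·33
1 = 17·453 − 110·70
1 = −110·1429 + 347·453
1 = 347·7598 − 1845·1429
1 = −1845·16625 + 4037·7598
1 = 4037·157223 − 38178·16625
So 16625·(-38178) ≡ 1 (mod 157223), giving 16625⁻¹ ≡ 119045.
x ≡ 16625⁻¹·36937 ≡ 119045·36937 ≡ 109524 (mod 157223).

109524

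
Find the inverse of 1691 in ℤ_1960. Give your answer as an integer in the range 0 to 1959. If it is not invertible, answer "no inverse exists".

51

Extended Euclidean algorithm:
1960 = 1·1691 + 269
1691 = 6·269 + 77
269 = 3·77 + 38
77 = 2·38 + 1
38 = 38·1 + 0
The gcd is 1. Working backward:
1 = 77 − 2·38
1 = −2·269 + 7·77
1 = 7·1691 − 44·269
1 = −44·1960 + 51·1691
So 1691·51 ≡ 1 (mod 1960).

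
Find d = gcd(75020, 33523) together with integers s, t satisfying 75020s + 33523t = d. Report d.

1

Apply Euclid's algorithm to 75020 and 33523:
75020 = 2·33523 + 7974
33523 = 4·7974 + 1627
7974 = 4·1627 + 1466
1627 = 1·1466 + 161
1466 = 9·161 + 17
161 = 9·17 + 8
17 = 2·8 + 1
8 = 8·1 + 0
gcd(75020, 33523) = 1.
Back-substituting:
1 = 17 − 2·8
1 = −2·161 + 19·17
1 = 19·1466 − 173·161
1 = −173·1627 + 192·1466
1 = 192·7974 − 941·1627
1 = −941·33523 + 3956·7974
1 = 3956·75020 − 8853·33523
So 1 = (3956)·75020 + (-8853)·33523.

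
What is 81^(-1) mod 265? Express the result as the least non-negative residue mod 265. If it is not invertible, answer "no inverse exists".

gcd(265, 81) by repeated division:
265 = 3·81 + 22
81 = 3·22 + 15
22 = 1·15 + 7
15 = 2·7 + 1
7 = 7·1 + 0
Since gcd(81, 265) = 1, back-substitute to write 1 as a combination:
1 = 15 − 2·7
1 = −2·22 + 3·15
1 = 3·81 − 11·22
1 = −11·265 + 36·81
So 81·36 ≡ 1 (mod 265).

36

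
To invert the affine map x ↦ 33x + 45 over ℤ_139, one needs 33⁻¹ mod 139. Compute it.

59

Run Euclid on (139, 33):
139 = 4·33 + 7
33 = 4·7 + 5
7 = 1·5 + 2
5 = 2·2 + 1
2 = 2·1 + 0
Since gcd(33, 139) = 1, back-substitute to write 1 as a combination:
1 = 5 − 2·2
1 = −2·7 + 3·5
1 = 3·33 − 14·7
1 = −14·139 + 59·33
So 33·59 ≡ 1 (mod 139).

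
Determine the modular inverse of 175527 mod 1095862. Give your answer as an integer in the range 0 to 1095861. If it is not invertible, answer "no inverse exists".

gcd(1095862, 175527) by repeated division:
1095862 = 6·175527 + 42700
175527 = 4·42700 + 4727
42700 = 9·4727 + 157
4727 = 30·157 + 17
157 = 9·17 + 4
17 = 4·4 + 1
4 = 4·1 + 0
The gcd is 1. Working backward:
1 = 17 − 4·4
1 = −4·157 + 37·17
1 = 37·4727 − 1114·157
1 = −1114·42700 + 10063·4727
1 = 10063·175527 − 41366·42700
1 = −41366·1095862 + 258259·175527
So 175527·258259 ≡ 1 (mod 1095862).

258259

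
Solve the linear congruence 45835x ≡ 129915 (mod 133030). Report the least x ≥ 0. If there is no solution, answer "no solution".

First find gcd(45835, 133030):
133030 = 2·45835 + 41360
45835 = 1·41360 + 4475
41360 = 9·4475 + 1085
4475 = 4·1085 + 135
1085 = 8·135 + 5
135 = 27·5 + 0
gcd = 5 and 5 | 129915, so solutions exist. Divide through by 5: 9167x ≡ 25983 (mod 26606).
Now find 9167⁻¹ mod 26606:
26606 = 2·9167 + 8272
9167 = 1·8272 + 895
8272 = 9·895 + 217
895 = 4·217 + 27
217 = 8·27 + 1
27 = 27·1 + 0
Back-substitute:
1 = 217 − 8·27
1 = −8·895 + 33·217
1 = 33·8272 − 305·895
1 = −305·9167 + 338·8272
1 = 338·26606 − 981·9167
So 9167·(-981) ≡ 1 (mod 26606), i.e. 9167⁻¹ ≡ 25625.
Then x ≡ 25625·25983 ≡ 25831 (mod 26606); the smallest non-negative solution is x = 25831.

25831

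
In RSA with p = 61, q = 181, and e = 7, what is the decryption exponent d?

φ(n) = (p−1)(q−1) = 60·180 = 10800.
Need d with 7·d ≡ 1 (mod 10800). Apply the extended Euclidean algorithm:
10800 = 1542·7 + 6
7 = 1·6 + 1
6 = 6·1 + 0
Back-substitute:
1 = 7 − 6
1 = −10800 + 1543·7
So 7·1543 ≡ 1 (mod 10800), hence d = 1543.

1543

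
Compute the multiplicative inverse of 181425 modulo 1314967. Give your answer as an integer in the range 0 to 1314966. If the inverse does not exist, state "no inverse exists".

991866

Apply the Euclidean algorithm to 1314967 and 181425:
1314967 = 7*181425 + 44992
181425 = 4*44992 + 1457
44992 = 30*1457 + 1282
1457 = 1*1282 + 175
1282 = 7*175 + 57
175 = 3*57 + 4
57 = 14*4 + 1
4 = 4*1 + 0
Since gcd(181425, 1314967) = 1, back-substitute to write 1 as a combination:
1 = 57 − 14·4
1 = −14·175 + 43·57
1 = 43·1282 − 315·175
1 = −315·1457 + 358·1282
1 = 358·44992 − 11055·1457
1 = −11055·181425 + 44578·44992
1 = 44578·1314967 − 323101·181425
So 181425·(-323101) ≡ 1 (mod 1314967), and -323101 ≡ 991866 (mod 1314967).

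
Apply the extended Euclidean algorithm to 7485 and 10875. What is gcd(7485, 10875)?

15

Euclidean algorithm:
10875 = 1·7485 + 3390
7485 = 2·3390 + 705
3390 = 4·705 + 570
705 = 1·570 + 135
570 = 4·135 + 30
135 = 4·30 + 15
30 = 2·15 + 0
gcd(7485, 10875) = 15.
Working backward:
15 = 135 − 4·30
15 = −4·570 + 17·135
15 = 17·705 − 21·570
15 = −21·3390 + 101·705
15 = 101·7485 − 223·3390
15 = −223·10875 + 324·7485
So 15 = (-223)·10875 + (324)·7485.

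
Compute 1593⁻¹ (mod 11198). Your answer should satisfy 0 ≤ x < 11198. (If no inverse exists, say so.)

Run Euclid on (11198, 1593):
11198 = 7·1593 + 47
1593 = 33·47 + 42
47 = 1·42 + 5
42 = 8·5 + 2
5 = 2·2 + 1
2 = 2·1 + 0
gcd = 1, so the inverse exists. Back-substitute:
1 = 5 − 2·2
1 = −2·42 + 17·5
1 = 17·47 − 19·42
1 = −19·1593 + 644·47
1 = 644·11198 − 4527·1593
Thus 1593·(-4527) ≡ 1 (mod 11198); reducing, -4527 mod 11198 = 6671.

6671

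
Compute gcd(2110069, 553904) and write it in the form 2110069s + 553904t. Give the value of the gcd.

Repeated division:
2110069 = 3*553904 + 448357
553904 = 1*448357 + 105547
448357 = 4*105547 + 26169
105547 = 4*26169 + 871
26169 = 30*871 + 39
871 = 22*39 + 13
39 = 3*13 + 0
gcd(2110069, 553904) = 13.
Back-substituting:
13 = 871 − 22·39
13 = −22·26169 + 661·871
13 = 661·105547 − 2666·26169
13 = −2666·448357 + 11325·105547
13 = 11325·553904 − 13991·448357
13 = −13991·2110069 + 53298·553904
So 13 = (-13991)·2110069 + (53298)·553904.

13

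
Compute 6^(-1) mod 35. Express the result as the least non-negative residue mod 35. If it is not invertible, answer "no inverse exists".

Extended Euclidean algorithm:
35 = 5·6 + 5
6 = 1·5 + 1
5 = 5·1 + 0
The gcd is 1. Working backward:
1 = 6 − 5
1 = −35 + 6·6
So 6·6 ≡ 1 (mod 35).

6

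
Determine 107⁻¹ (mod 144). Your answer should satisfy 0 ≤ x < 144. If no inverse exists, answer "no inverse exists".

35

Apply the Euclidean algorithm to 144 and 107:
144 = 1·107 + 37
107 = 2·37 + 33
37 = 1·33 + 4
33 = 8·4 + 1
4 = 4·1 + 0
The gcd is 1. Working backward:
1 = 33 − 8·4
1 = −8·37 + 9·33
1 = 9·107 − 26·37
1 = −26·144 + 35·107
So 107·35 ≡ 1 (mod 144).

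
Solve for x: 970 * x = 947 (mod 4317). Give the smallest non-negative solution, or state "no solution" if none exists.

First find gcd(970, 4317):
4317 = 4·970 + 437
970 = 2·437 + 96
437 = 4·96 + 53
96 = 1·53 + 43
53 = 1·43 + 10
43 = 4·10 + 3
10 = 3·3 + 1
3 = 3·1 + 0
gcd = 1, so a unique solution mod 4317 exists.
Back-substitute for the Bézout coefficients:
1 = 10 − 3·3
1 = −3·43 + 13·10
1 = 13·53 − 16·43
1 = −16·96 + 29·53
1 = 29·437 − 132·96
1 = −132·970 + 293·437
1 = 293·4317 − 1304·970
So 970·(-1304) ≡ 1 (mod 4317), giving 970⁻¹ ≡ 3013.
x ≡ 970⁻¹·947 ≡ 3013·947 ≡ 4091 (mod 4317).

4091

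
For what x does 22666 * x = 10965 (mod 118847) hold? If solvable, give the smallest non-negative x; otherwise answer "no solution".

50269

First find gcd(22666, 118847):
118847 = 5·22666 + 5517
22666 = 4·5517 + 598
5517 = 9·598 + 135
598 = 4·135 + 58
135 = 2·58 + 19
58 = 3·19 + 1
19 = 19·1 + 0
gcd = 1, so a unique solution mod 118847 exists.
Back-substitute for the Bézout coefficients:
1 = 58 − 3·19
1 = −3·135 + 7·58
1 = 7·598 − 31·135
1 = −31·5517 + 286·598
1 = 286·22666 − 1175·5517
1 = −1175·118847 + 6161·22666
So 22666·(6161) ≡ 1 (mod 118847), giving 22666⁻¹ ≡ 6161.
x ≡ 22666⁻¹·10965 ≡ 6161·10965 ≡ 50269 (mod 118847).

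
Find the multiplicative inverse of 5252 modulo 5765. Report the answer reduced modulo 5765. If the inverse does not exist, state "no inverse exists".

1843

gcd(5765, 5252) by repeated division:
5765 = 1×5252 + 513
5252 = 10×513 + 122
513 = 4×122 + 25
122 = 4×25 + 22
25 = 1×22 + 3
22 = 7×3 + 1
3 = 3×1 + 0
The gcd is 1. Working backward:
1 = 22 − 7·3
1 = −7·25 + 8·22
1 = 8·122 − 39·25
1 = −39·513 + 164·122
1 = 164·5252 − 1679·513
1 = −1679·5765 + 1843·5252
So 5252·1843 ≡ 1 (mod 5765).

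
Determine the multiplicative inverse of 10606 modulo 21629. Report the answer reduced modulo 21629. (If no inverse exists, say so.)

12189

gcd(21629, 10606) by repeated division:
21629 = 2×10606 + 417
10606 = 25×417 + 181
417 = 2×181 + 55
181 = 3×55 + 16
55 = 3×16 + 7
16 = 2×7 + 2
7 = 3×2 + 1
2 = 2×1 + 0
gcd = 1, so the inverse exists. Back-substitute:
1 = 7 − 3·2
1 = −3·16 + 7·7
1 = 7·55 − 24·16
1 = −24·181 + 79·55
1 = 79·417 − 182·181
1 = −182·10606 + 4629·417
1 = 4629·21629 − 9440·10606
So 10606·(-9440) ≡ 1 (mod 21629), and -9440 ≡ 12189 (mod 21629).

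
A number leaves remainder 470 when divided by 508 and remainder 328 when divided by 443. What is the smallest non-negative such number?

220942

Write x = 470 + 508·k. Then 508·k ≡ 328 − 470 ≡ 301 (mod 443).
Need 508⁻¹ mod 443. Extended Euclid on (443, 65):
443 = 6*65 + 53
65 = 1*53 + 12
53 = 4*12 + 5
12 = 2*5 + 2
5 = 2*2 + 1
2 = 2*1 + 0
Back-substitute:
1 = 5 − 2·2
1 = −2·12 + 5·5
1 = 5·53 − 22·12
1 = −22·65 + 27·53
1 = 27·443 − 184·65
508⁻¹ ≡ 259 (mod 443), so k ≡ 259·301 ≡ 434 (mod 443).
x = 470 + 508·434 = 220942.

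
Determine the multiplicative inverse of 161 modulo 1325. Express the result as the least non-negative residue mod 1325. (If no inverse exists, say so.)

716

gcd(1325, 161) by repeated division:
1325 = 8*161 + 37
161 = 4*37 + 13
37 = 2*13 + 11
13 = 1*11 + 2
11 = 5*2 + 1
2 = 2*1 + 0
gcd = 1, so the inverse exists. Back-substitute:
1 = 11 − 5·2
1 = −5·13 + 6·11
1 = 6·37 − 17·13
1 = −17·161 + 74·37
1 = 74·1325 − 609·161
Thus 161·(-609) ≡ 1 (mod 1325); reducing, -609 mod 1325 = 716.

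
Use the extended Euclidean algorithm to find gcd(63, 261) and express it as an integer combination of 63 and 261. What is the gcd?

Repeated division:
261 = 4*63 + 9
63 = 7*9 + 0
gcd(63, 261) = 9.
Back-substituting:
9 = 261 − 4·63
So 9 = (1)·261 + (-4)·63.

9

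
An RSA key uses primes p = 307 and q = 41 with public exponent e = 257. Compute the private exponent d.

φ(n) = (p−1)(q−1) = 306·40 = 12240.
Need d with 257·d ≡ 1 (mod 12240). Apply the extended Euclidean algorithm:
12240 = 47×257 + 161
257 = 1×161 + 96
161 = 1×96 + 65
96 = 1×65 + 31
65 = 2×31 + 3
31 = 10×3 + 1
3 = 3×1 + 0
Back-substitute:
1 = 31 − 10·3
1 = −10·65 + 21·31
1 = 21·96 − 31·65
1 = −31·161 + 52·96
1 = 52·257 − 83·161
1 = −83·12240 + 3953·257
So 257·3953 ≡ 1 (mod 12240), hence d = 3953.

3953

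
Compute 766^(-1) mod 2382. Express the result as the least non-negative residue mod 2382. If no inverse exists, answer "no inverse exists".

no inverse exists

Compute gcd(766, 2382):
2382 = 3*766 + 84
766 = 9*84 + 10
84 = 8*10 + 4
10 = 2*4 + 2
4 = 2*2 + 0
The gcd is 2, not 1, hence no inverse exists.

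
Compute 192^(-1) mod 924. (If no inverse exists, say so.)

Euclidean algorithm on 924, 192:
924 = 4×192 + 156
192 = 1×156 + 36
156 = 4×36 + 12
36 = 3×12 + 0
gcd(192, 924) = 12 ≠ 1, so 192 has no multiplicative inverse modulo 924.

no inverse exists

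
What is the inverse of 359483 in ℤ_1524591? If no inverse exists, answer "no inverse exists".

189758

Extended Euclidean algorithm:
1524591 = 4·359483 + 86659
359483 = 4·86659 + 12847
86659 = 6·12847 + 9577
12847 = 1·9577 + 3270
9577 = 2·3270 + 3037
3270 = 1·3037 + 233
3037 = 13·233 + 8
233 = 29·8 + 1
8 = 8·1 + 0
Since gcd(359483, 1524591) = 1, back-substitute to write 1 as a combination:
1 = 233 − 29·8
1 = −29·3037 + 378·233
1 = 378·3270 − 407·3037
1 = −407·9577 + 1192·3270
1 = 1192·12847 − 1599·9577
1 = −1599·86659 + 10786·12847
1 = 10786·359483 − 44743·86659
1 = −44743·1524591 + 189758·359483
So 359483·189758 ≡ 1 (mod 1524591).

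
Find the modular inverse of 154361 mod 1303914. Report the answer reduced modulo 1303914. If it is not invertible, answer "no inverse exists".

1227881

gcd(1303914, 154361) by repeated division:
1303914 = 8×154361 + 69026
154361 = 2×69026 + 16309
69026 = 4×16309 + 3790
16309 = 4×3790 + 1149
3790 = 3×1149 + 343
1149 = 3×343 + 120
343 = 2×120 + 103
120 = 1×103 + 17
103 = 6×17 + 1
17 = 17×1 + 0
Since gcd(154361, 1303914) = 1, back-substitute to write 1 as a combination:
1 = 103 − 6·17
1 = −6·120 + 7·103
1 = 7·343 − 20·120
1 = −20·1149 + 67·343
1 = 67·3790 − 221·1149
1 = −221·16309 + 951·3790
1 = 951·69026 − 4025·16309
1 = −4025·154361 + 9001·69026
1 = 9001·1303914 − 76033·154361
Thus 154361·(-76033) ≡ 1 (mod 1303914); reducing, -76033 mod 1303914 = 1227881.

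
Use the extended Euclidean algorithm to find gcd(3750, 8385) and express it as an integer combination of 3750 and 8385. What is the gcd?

15

Euclidean algorithm:
8385 = 2·3750 + 885
3750 = 4·885 + 210
885 = 4·210 + 45
210 = 4·45 + 30
45 = 1·30 + 15
30 = 2·15 + 0
gcd(3750, 8385) = 15.
Express as a combination:
15 = 45 − 30
15 = −210 + 5·45
15 = 5·885 − 21·210
15 = −21·3750 + 89·885
15 = 89·8385 − 199·3750
So 15 = (89)·8385 + (-199)·3750.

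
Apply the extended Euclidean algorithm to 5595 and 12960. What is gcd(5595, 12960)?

15

Apply Euclid's algorithm to 12960 and 5595:
12960 = 2*5595 + 1770
5595 = 3*1770 + 285
1770 = 6*285 + 60
285 = 4*60 + 45
60 = 1*45 + 15
45 = 3*15 + 0
gcd(5595, 12960) = 15.
Working backward:
15 = 60 − 45
15 = −285 + 5·60
15 = 5·1770 − 31·285
15 = −31·5595 + 98·1770
15 = 98·12960 − 227·5595
So 15 = (98)·12960 + (-227)·5595.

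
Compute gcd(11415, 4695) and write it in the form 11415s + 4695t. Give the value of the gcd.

15

Repeated division:
11415 = 2×4695 + 2025
4695 = 2×2025 + 645
2025 = 3×645 + 90
645 = 7×90 + 15
90 = 6×15 + 0
gcd(11415, 4695) = 15.
Back-substituting:
15 = 645 − 7·90
15 = −7·2025 + 22·645
15 = 22·4695 − 51·2025
15 = −51·11415 + 124·4695
So 15 = (-51)·11415 + (124)·4695.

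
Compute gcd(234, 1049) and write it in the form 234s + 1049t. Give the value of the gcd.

Apply Euclid's algorithm to 1049 and 234:
1049 = 4*234 + 113
234 = 2*113 + 8
113 = 14*8 + 1
8 = 8*1 + 0
gcd(234, 1049) = 1.
Working backward:
1 = 113 − 14·8
1 = −14·234 + 29·113
1 = 29·1049 − 130·234
So 1 = (29)·1049 + (-130)·234.

1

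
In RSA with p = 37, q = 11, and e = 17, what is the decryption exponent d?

φ(n) = (p−1)(q−1) = 36·10 = 360.
Need d with 17·d ≡ 1 (mod 360). Apply the extended Euclidean algorithm:
360 = 21·17 + 3
17 = 5·3 + 2
3 = 1·2 + 1
2 = 2·1 + 0
Back-substitute:
1 = 3 − 2
1 = −17 + 6·3
1 = 6·360 − 127·17
So 17·(-127) ≡ 1 (mod 360), hence d ≡ -127 ≡ 233 (mod 360).

233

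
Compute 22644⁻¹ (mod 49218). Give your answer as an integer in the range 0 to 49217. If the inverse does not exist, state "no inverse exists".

no inverse exists

Compute gcd(22644, 49218):
49218 = 2×22644 + 3930
22644 = 5×3930 + 2994
3930 = 1×2994 + 936
2994 = 3×936 + 186
936 = 5×186 + 6
186 = 31×6 + 0
The gcd is 6, not 1, hence no inverse exists.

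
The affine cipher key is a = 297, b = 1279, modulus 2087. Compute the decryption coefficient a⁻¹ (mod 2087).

260

Extended Euclidean algorithm:
2087 = 7×297 + 8
297 = 37×8 + 1
8 = 8×1 + 0
The gcd is 1. Working backward:
1 = 297 − 37·8
1 = −37·2087 + 260·297
So 297·260 ≡ 1 (mod 2087).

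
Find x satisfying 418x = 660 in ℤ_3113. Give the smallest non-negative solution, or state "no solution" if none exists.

First find gcd(418, 3113):
3113 = 7·418 + 187
418 = 2·187 + 44
187 = 4·44 + 11
44 = 4·11 + 0
gcd = 11 and 11 | 660, so solutions exist. Divide through by 11: 38x ≡ 60 (mod 283).
Now find 38⁻¹ mod 283:
283 = 7×38 + 17
38 = 2×17 + 4
17 = 4×4 + 1
4 = 4×1 + 0
Back-substitute:
1 = 17 − 4·4
1 = −4·38 + 9·17
1 = 9·283 − 67·38
So 38·(-67) ≡ 1 (mod 283), i.e. 38⁻¹ ≡ 216.
Then x ≡ 216·60 ≡ 225 (mod 283); the smallest non-negative solution is x = 225.

225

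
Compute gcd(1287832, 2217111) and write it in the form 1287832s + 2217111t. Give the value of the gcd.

13

Repeated division:
2217111 = 1·1287832 + 929279
1287832 = 1·929279 + 358553
929279 = 2·358553 + 212173
358553 = 1·212173 + 146380
212173 = 1·146380 + 65793
146380 = 2·65793 + 14794
65793 = 4·14794 + 6617
14794 = 2·6617 + 1560
6617 = 4·1560 + 377
1560 = 4·377 + 52
377 = 7·52 + 13
52 = 4·13 + 0
gcd(1287832, 2217111) = 13.
Express as a combination:
13 = 377 − 7·52
13 = −7·1560 + 29·377
13 = 29·6617 − 123·1560
13 = −123·14794 + 275·6617
13 = 275·65793 − 1223·14794
13 = −1223·146380 + 2721·65793
13 = 2721·212173 − 3944·146380
13 = −3944·358553 + 6665·212173
13 = 6665·929279 − 17274·358553
13 = −17274·1287832 + 23939·929279
13 = 23939·2217111 − 41213·1287832
So 13 = (23939)·2217111 + (-41213)·1287832.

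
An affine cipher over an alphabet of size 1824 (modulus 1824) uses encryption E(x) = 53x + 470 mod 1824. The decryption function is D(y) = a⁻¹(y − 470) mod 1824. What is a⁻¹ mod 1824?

413

Run Euclid on (1824, 53):
1824 = 34×53 + 22
53 = 2×22 + 9
22 = 2×9 + 4
9 = 2×4 + 1
4 = 4×1 + 0
Since gcd(53, 1824) = 1, back-substitute to write 1 as a combination:
1 = 9 − 2·4
1 = −2·22 + 5·9
1 = 5·53 − 12·22
1 = −12·1824 + 413·53
So 53·413 ≡ 1 (mod 1824).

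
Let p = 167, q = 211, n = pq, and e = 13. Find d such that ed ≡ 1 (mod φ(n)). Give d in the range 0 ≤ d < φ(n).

29497

φ(n) = (p−1)(q−1) = 166·210 = 34860.
Need d with 13·d ≡ 1 (mod 34860). Apply the extended Euclidean algorithm:
34860 = 2681×13 + 7
13 = 1×7 + 6
7 = 1×6 + 1
6 = 6×1 + 0
Back-substitute:
1 = 7 − 6
1 = −13 + 2·7
1 = 2·34860 − 5363·13
So 13·(-5363) ≡ 1 (mod 34860), hence d ≡ -5363 ≡ 29497 (mod 34860).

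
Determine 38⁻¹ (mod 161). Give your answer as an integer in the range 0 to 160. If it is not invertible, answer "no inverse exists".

89

Extended Euclidean algorithm:
161 = 4*38 + 9
38 = 4*9 + 2
9 = 4*2 + 1
2 = 2*1 + 0
gcd = 1, so the inverse exists. Back-substitute:
1 = 9 − 4·2
1 = −4·38 + 17·9
1 = 17·161 − 72·38
Hence 38⁻¹ ≡ -72 ≡ 89 (mod 161).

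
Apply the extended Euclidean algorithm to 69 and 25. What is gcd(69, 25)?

1

Euclidean algorithm:
69 = 2×25 + 19
25 = 1×19 + 6
19 = 3×6 + 1
6 = 6×1 + 0
gcd(69, 25) = 1.
Working backward:
1 = 19 − 3·6
1 = −3·25 + 4·19
1 = 4·69 − 11·25
So 1 = (4)·69 + (-11)·25.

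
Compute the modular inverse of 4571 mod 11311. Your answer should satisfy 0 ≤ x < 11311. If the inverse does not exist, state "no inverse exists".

Apply the Euclidean algorithm to 11311 and 4571:
11311 = 2*4571 + 2169
4571 = 2*2169 + 233
2169 = 9*233 + 72
233 = 3*72 + 17
72 = 4*17 + 4
17 = 4*4 + 1
4 = 4*1 + 0
The gcd is 1. Working backward:
1 = 17 − 4·4
1 = −4·72 + 17·17
1 = 17·233 − 55·72
1 = −55·2169 + 512·233
1 = 512·4571 − 1079·2169
1 = −1079·11311 + 2670·4571
So 4571·2670 ≡ 1 (mod 11311).

2670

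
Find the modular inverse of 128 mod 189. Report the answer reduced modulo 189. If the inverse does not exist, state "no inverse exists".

158

Run Euclid on (189, 128):
189 = 1·128 + 61
128 = 2·61 + 6
61 = 10·6 + 1
6 = 6·1 + 0
Since gcd(128, 189) = 1, back-substitute to write 1 as a combination:
1 = 61 − 10·6
1 = −10·128 + 21·61
1 = 21·189 − 31·128
Thus 128·(-31) ≡ 1 (mod 189); reducing, -31 mod 189 = 158.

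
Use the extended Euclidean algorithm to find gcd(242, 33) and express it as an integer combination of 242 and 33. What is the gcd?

11

Euclidean algorithm:
242 = 7*33 + 11
33 = 3*11 + 0
gcd(242, 33) = 11.
Express as a combination:
11 = 242 − 7·33
So 11 = (1)·242 + (-7)·33.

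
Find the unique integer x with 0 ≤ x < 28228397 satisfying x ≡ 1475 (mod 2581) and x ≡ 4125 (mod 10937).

24317076

Write x = 1475 + 2581·k. Then 2581·k ≡ 4125 − 1475 ≡ 2650 (mod 10937).
Need 2581⁻¹ mod 10937. Extended Euclid on (10937, 2581):
10937 = 4×2581 + 613
2581 = 4×613 + 129
613 = 4×129 + 97
129 = 1×97 + 32
97 = 3×32 + 1
32 = 32×1 + 0
Back-substitute:
1 = 97 − 3·32
1 = −3·129 + 4·97
1 = 4·613 − 19·129
1 = −19·2581 + 80·613
1 = 80·10937 − 339·2581
2581⁻¹ ≡ 10598 (mod 10937), so k ≡ 10598·2650 ≡ 9421 (mod 10937).
x = 1475 + 2581·9421 = 24317076.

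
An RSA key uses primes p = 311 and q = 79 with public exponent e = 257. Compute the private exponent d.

3293

φ(n) = (p−1)(q−1) = 310·78 = 24180.
Need d with 257·d ≡ 1 (mod 24180). Apply the extended Euclidean algorithm:
24180 = 94×257 + 22
257 = 11×22 + 15
22 = 1×15 + 7
15 = 2×7 + 1
7 = 7×1 + 0
Back-substitute:
1 = 15 − 2·7
1 = −2·22 + 3·15
1 = 3·257 − 35·22
1 = −35·24180 + 3293·257
So 257·3293 ≡ 1 (mod 24180), hence d = 3293.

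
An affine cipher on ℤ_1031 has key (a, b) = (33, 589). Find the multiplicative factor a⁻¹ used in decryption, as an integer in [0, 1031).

Run Euclid on (1031, 33):
1031 = 31×33 + 8
33 = 4×8 + 1
8 = 8×1 + 0
The gcd is 1. Working backward:
1 = 33 − 4·8
1 = −4·1031 + 125·33
So 33·125 ≡ 1 (mod 1031).

125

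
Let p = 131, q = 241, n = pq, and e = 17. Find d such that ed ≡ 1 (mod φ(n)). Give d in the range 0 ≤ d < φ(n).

18353

φ(n) = (p−1)(q−1) = 130·240 = 31200.
Need d with 17·d ≡ 1 (mod 31200). Apply the extended Euclidean algorithm:
31200 = 1835*17 + 5
17 = 3*5 + 2
5 = 2*2 + 1
2 = 2*1 + 0
Back-substitute:
1 = 5 − 2·2
1 = −2·17 + 7·5
1 = 7·31200 − 12847·17
So 17·(-12847) ≡ 1 (mod 31200), hence d ≡ -12847 ≡ 18353 (mod 31200).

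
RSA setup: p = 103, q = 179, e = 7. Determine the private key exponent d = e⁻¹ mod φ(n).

10375

φ(n) = (p−1)(q−1) = 102·178 = 18156.
Need d with 7·d ≡ 1 (mod 18156). Apply the extended Euclidean algorithm:
18156 = 2593*7 + 5
7 = 1*5 + 2
5 = 2*2 + 1
2 = 2*1 + 0
Back-substitute:
1 = 5 − 2·2
1 = −2·7 + 3·5
1 = 3·18156 − 7781·7
So 7·(-7781) ≡ 1 (mod 18156), hence d ≡ -7781 ≡ 10375 (mod 18156).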